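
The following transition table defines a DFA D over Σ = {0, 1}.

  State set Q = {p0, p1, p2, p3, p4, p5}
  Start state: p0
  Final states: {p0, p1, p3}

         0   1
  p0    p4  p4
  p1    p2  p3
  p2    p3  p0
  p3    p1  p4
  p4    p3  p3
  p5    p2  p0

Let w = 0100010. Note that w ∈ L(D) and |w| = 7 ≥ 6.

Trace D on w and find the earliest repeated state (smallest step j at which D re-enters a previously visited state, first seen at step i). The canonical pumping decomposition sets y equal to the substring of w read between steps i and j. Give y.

State sequence: p0 -0-> p4 -1-> p3 -0-> p1 -0-> p2 -0-> p3 -1-> p4 -0-> p3
First repeat at step 5: p3 was already visited.

So i = 2, j = 5, giving x = w[0:2] = 01, y = w[2:5] = 000, z = w[5:7] = 10.
Check: |xy| = 5 ≤ 6 and |y| = 3 ≥ 1. Reading y takes D from p3 back to p3, so every xyⁱz is accepted.
Pumping length from the standard proof: p = 6 (the number of states). The repeated state found above gives |xy| = j ≤ 6 and |y| = j − i ≥ 1.

000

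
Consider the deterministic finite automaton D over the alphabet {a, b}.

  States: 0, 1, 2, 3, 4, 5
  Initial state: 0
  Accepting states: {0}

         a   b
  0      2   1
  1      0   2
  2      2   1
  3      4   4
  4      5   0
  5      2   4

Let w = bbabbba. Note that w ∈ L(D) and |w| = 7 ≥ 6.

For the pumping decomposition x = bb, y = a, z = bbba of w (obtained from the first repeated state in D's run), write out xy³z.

xy^3z = bb·a·a·a·bbba = bbaaabbba.
Reading y = a takes D from 2 back to 2, so after x·y·y·y the machine is still in 2, and z then leads to the accepting state 0. Hence bbaaabbba ∈ L(D).

bbaaabbba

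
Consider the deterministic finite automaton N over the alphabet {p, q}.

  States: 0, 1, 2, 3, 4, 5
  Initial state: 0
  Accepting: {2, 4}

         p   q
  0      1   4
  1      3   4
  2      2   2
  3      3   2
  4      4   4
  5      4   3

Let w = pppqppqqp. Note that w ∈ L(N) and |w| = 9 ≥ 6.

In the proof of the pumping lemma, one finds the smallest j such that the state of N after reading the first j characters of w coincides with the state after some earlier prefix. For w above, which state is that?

3

Run of N on w = p p p q p p q q p:
  step 0: 0  (start)
  step 1: 1  (read p: 0→1)
  step 2: 3  (read p: 1→3)
  step 3: 3  (read p: 3→3)   ← first repeat (3 seen earlier)
  step 4: 2  (read q: 3→2)
  step 5: 2  (read p: 2→2)
  step 6: 2  (read p: 2→2)
  step 7: 2  (read q: 2→2)
  step 8: 2  (read q: 2→2)
  step 9: 2  (read p: 2→2)

The earliest repeat is at step j = 3: N is in 3, which it already visited at step i = 2.
Pumping length from the standard proof: p = 6 (the number of states). The repeated state found above gives |xy| = j ≤ 6 and |y| = j − i ≥ 1.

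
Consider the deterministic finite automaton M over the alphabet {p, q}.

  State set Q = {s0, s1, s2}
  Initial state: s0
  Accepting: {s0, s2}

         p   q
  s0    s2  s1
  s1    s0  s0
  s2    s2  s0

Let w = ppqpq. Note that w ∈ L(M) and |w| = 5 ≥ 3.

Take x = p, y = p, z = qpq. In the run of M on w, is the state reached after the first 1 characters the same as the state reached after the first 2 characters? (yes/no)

Run of M on the first 2 characters of w = p p:
  step 0: s0  (start)
  step 1: s2  (read p: s0→s2)
  step 2: s2  (read p: s2→s2)

After x (step 1): s2. After xy (step 2): s2.
They match, so y = p drives M around a cycle from s2 back to itself; pumping y any number of times keeps M in s2 before reading z, and xyⁱz ∈ L(M) for every i ≥ 0.

yes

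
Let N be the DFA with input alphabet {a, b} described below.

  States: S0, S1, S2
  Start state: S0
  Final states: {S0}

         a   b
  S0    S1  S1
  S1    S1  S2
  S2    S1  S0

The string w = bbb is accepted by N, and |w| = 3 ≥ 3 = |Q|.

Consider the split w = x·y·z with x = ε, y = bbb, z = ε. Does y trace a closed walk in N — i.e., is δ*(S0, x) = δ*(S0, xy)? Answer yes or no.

yes

State sequence: S0 -b-> S1 -b-> S2 -b-> S0

After x (step 0): S0. After xy (step 3): S0.
They match, so y = bbb drives N around a cycle from S0 back to itself; pumping y any number of times keeps N in S0 before reading z, and xyⁱz ∈ L(N) for every i ≥ 0.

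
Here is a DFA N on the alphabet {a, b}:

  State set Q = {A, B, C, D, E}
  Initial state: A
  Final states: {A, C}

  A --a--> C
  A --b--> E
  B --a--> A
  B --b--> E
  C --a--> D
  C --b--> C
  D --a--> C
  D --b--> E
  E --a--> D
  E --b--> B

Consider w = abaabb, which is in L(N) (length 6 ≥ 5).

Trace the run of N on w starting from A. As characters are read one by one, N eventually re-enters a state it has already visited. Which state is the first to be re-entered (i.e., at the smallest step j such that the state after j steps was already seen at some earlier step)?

Run of N on w = a b a a b b:
  step 0: A  (start)
  step 1: C  (read a: A→C)
  step 2: C  (read b: C→C)   ← first repeat (C seen earlier)
  step 3: D  (read a: C→D)
  step 4: C  (read a: D→C)
  step 5: C  (read b: C→C)
  step 6: C  (read b: C→C)

The earliest repeat is at step j = 2: N is in C, which it already visited at step i = 1.
The DFA has 5 states, so the proof of the pumping lemma guarantees a repeated state among the first 5+1 visited; the segment between the two visits is the pumpable y.

C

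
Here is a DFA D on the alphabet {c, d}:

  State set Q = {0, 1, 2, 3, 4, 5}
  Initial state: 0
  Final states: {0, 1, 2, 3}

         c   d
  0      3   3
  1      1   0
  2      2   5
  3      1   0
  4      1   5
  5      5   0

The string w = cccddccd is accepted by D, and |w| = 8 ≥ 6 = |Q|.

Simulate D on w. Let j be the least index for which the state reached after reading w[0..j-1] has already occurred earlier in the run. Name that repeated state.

State sequence: 0 -c-> 3 -c-> 1 -c-> 1 -d-> 0 -d-> 3 -c-> 1 -c-> 1 -d-> 0
First repeat at step 3: 1 was already visited.

The earliest repeat is at step j = 3: D is in 1, which it already visited at step i = 2.
With |Q| = 6, pigeonhole forces a state repeat no later than step 6; the substring read between the first and second visits to that state can be pumped.

1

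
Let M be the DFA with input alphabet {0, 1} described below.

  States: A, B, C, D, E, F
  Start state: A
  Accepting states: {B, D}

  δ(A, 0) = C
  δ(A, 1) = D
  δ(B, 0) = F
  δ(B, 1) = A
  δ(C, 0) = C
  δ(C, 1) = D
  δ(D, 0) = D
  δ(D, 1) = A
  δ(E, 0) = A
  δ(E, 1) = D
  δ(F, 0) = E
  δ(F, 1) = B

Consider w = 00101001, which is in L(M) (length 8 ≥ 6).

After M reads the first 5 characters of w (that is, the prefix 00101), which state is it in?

Run of M on the first 5 characters of w = 0 0 1 0 1:
  step 0: A  (start)
  step 1: C  (read 0: A→C)
  step 2: C  (read 0: C→C)
  step 3: D  (read 1: C→D)
  step 4: D  (read 0: D→D)
  step 5: A  (read 1: D→A)

After reading 5 characters, M is in state A.
(This kind of state-tracing is the core of the pumping-lemma construction: with 6 states, pigeonhole forces a repeat within the first 6 steps.)

A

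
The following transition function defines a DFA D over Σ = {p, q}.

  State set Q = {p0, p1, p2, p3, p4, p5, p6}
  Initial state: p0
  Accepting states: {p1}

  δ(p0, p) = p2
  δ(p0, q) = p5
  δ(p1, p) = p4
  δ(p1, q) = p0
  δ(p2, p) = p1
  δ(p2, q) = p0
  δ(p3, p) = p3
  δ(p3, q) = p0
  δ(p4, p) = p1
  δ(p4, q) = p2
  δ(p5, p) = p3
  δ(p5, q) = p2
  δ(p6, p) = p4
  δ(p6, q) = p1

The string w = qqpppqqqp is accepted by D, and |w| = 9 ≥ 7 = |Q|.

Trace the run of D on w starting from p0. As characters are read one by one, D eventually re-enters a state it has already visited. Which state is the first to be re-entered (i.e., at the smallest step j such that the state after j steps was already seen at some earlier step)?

p1

State sequence: p0 -q-> p5 -q-> p2 -p-> p1 -p-> p4 -p-> p1 -q-> p0 -q-> p5 -q-> p2 -p-> p1
First repeat at step 5: p1 was already visited.

The earliest repeat is at step j = 5: D is in p1, which it already visited at step i = 3.
The DFA has 7 states, so the proof of the pumping lemma guarantees a repeated state among the first 7+1 visited; the segment between the two visits is the pumpable y.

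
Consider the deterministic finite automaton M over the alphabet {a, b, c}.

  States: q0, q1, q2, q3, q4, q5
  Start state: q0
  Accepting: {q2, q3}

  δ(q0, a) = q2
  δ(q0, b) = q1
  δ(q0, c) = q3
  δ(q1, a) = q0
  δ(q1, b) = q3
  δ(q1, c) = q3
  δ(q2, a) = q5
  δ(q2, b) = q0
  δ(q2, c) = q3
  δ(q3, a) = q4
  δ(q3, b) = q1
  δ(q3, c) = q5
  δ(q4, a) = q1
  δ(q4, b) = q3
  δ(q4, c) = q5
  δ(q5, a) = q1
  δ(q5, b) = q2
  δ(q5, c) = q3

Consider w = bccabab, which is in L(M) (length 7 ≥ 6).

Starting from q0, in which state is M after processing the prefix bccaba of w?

State sequence: q0 -b-> q1 -c-> q3 -c-> q5 -a-> q1 -b-> q3 -a-> q4

After reading 6 characters, M is in state q4.

q4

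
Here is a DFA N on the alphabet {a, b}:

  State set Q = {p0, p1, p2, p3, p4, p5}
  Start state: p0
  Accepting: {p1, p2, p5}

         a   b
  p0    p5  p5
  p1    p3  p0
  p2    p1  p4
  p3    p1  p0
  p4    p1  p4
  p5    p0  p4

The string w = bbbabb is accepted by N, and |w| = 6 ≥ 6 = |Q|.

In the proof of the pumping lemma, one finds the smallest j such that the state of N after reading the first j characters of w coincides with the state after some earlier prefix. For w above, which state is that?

State sequence: p0 -b-> p5 -b-> p4 -b-> p4 -a-> p1 -b-> p0 -b-> p5
First repeat at step 3: p4 was already visited.

The earliest repeat is at step j = 3: N is in p4, which it already visited at step i = 2.

p4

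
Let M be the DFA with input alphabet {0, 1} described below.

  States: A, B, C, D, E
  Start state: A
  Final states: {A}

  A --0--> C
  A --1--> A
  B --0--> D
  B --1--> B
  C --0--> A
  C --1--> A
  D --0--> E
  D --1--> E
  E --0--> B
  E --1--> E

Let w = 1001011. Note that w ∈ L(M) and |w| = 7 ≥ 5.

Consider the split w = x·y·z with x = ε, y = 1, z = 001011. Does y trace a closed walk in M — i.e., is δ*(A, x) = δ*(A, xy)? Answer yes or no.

Run of M on the first 1 characters of w = 1:
  step 0: A  (start)
  step 1: A  (read 1: A→A)

After x (step 0): A. After xy (step 1): A.
They match, so y = 1 drives M around a cycle from A back to itself; pumping y any number of times keeps M in A before reading z, and xyⁱz ∈ L(M) for every i ≥ 0.

yes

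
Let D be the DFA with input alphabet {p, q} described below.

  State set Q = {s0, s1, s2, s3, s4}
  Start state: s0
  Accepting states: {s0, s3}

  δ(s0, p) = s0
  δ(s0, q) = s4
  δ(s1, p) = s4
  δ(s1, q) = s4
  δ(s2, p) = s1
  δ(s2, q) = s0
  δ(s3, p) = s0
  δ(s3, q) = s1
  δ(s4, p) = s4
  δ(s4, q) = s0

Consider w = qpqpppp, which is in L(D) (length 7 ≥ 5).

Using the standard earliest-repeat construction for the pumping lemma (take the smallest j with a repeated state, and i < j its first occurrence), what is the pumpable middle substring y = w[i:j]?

p

State sequence: s0 -q-> s4 -p-> s4 -q-> s0 -p-> s0 -p-> s0 -p-> s0 -p-> s0
First repeat at step 2: s4 was already visited.

So i = 1, j = 2, giving x = w[0:1] = q, y = w[1:2] = p, z = w[2:7] = qpppp.
Check: |xy| = 2 ≤ 5 and |y| = 1 ≥ 1. Reading y takes D from s4 back to s4, so every xyⁱz is accepted.
The DFA has 5 states, so the proof of the pumping lemma guarantees a repeated state among the first 5+1 visited; the segment between the two visits is the pumpable y.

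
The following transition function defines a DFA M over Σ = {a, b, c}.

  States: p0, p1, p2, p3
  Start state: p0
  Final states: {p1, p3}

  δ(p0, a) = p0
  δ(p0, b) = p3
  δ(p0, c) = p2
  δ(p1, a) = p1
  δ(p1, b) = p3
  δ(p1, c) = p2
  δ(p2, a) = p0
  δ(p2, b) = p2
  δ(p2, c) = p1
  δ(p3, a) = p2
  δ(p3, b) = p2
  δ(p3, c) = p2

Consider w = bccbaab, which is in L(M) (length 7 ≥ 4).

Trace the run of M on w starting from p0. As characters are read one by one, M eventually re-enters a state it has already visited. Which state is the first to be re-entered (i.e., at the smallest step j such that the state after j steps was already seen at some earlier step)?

State sequence: p0 -b-> p3 -c-> p2 -c-> p1 -b-> p3 -a-> p2 -a-> p0 -b-> p3
First repeat at step 4: p3 was already visited.

The earliest repeat is at step j = 4: M is in p3, which it already visited at step i = 1.
With |Q| = 4, pigeonhole forces a state repeat no later than step 4; the substring read between the first and second visits to that state can be pumped.

p3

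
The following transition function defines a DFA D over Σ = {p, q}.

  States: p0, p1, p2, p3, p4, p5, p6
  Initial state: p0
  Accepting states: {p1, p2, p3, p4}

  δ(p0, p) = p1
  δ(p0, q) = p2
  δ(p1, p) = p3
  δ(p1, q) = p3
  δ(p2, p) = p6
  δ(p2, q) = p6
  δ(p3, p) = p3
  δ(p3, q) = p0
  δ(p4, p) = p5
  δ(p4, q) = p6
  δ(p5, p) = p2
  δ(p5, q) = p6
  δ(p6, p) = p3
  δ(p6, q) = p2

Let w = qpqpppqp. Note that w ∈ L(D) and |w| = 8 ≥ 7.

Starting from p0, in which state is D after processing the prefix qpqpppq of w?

p0

Run of D on the first 7 characters of w = q p q p p p q:
  step 0: p0  (start)
  step 1: p2  (read q: p0→p2)
  step 2: p6  (read p: p2→p6)
  step 3: p2  (read q: p6→p2)
  step 4: p6  (read p: p2→p6)
  step 5: p3  (read p: p6→p3)
  step 6: p3  (read p: p3→p3)
  step 7: p0  (read q: p3→p0)

After reading 7 characters, D is in state p0.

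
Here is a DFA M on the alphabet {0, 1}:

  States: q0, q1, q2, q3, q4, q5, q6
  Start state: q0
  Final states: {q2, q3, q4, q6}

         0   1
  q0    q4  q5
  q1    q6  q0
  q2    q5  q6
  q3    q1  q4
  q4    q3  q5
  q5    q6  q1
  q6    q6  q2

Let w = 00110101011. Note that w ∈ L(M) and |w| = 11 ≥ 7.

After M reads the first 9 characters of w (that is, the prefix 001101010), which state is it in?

q6

State sequence: q0 -0-> q4 -0-> q3 -1-> q4 -1-> q5 -0-> q6 -1-> q2 -0-> q5 -1-> q1 -0-> q6

After reading 9 characters, M is in state q6.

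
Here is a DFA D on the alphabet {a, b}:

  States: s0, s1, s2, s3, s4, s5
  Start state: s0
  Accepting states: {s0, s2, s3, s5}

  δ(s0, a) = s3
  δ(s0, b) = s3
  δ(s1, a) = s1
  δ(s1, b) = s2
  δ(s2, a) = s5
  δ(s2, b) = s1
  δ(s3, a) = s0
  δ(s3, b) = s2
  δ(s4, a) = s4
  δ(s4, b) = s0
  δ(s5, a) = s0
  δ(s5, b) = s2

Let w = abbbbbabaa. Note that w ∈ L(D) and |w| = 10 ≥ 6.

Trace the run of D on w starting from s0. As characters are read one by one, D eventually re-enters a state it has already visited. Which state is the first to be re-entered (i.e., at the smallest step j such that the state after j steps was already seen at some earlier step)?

Run of D on w = a b b b b b a b a a:
  step 0: s0  (start)
  step 1: s3  (read a: s0→s3)
  step 2: s2  (read b: s3→s2)
  step 3: s1  (read b: s2→s1)
  step 4: s2  (read b: s1→s2)   ← first repeat (s2 seen earlier)
  step 5: s1  (read b: s2→s1)
  step 6: s2  (read b: s1→s2)
  step 7: s5  (read a: s2→s5)
  step 8: s2  (read b: s5→s2)
  step 9: s5  (read a: s2→s5)
  step 10: s0  (read a: s5→s0)

The earliest repeat is at step j = 4: D is in s2, which it already visited at step i = 2.
Since D has 6 states, any run of length ≥ 6 visits 6+1 states, so by pigeonhole some state repeats within the first 6 steps — that repeat gives the pumpable loop.

s2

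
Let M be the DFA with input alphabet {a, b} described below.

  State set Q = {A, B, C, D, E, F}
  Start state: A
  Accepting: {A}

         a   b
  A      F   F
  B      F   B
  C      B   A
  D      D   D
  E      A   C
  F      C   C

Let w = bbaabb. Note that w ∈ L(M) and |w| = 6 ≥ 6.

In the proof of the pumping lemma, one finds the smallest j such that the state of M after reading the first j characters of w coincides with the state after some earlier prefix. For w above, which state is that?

Run of M on w = b b a a b b:
  step 0: A  (start)
  step 1: F  (read b: A→F)
  step 2: C  (read b: F→C)
  step 3: B  (read a: C→B)
  step 4: F  (read a: B→F)   ← first repeat (F seen earlier)
  step 5: C  (read b: F→C)
  step 6: A  (read b: C→A)

The earliest repeat is at step j = 4: M is in F, which it already visited at step i = 1.
With |Q| = 6, pigeonhole forces a state repeat no later than step 6; the substring read between the first and second visits to that state can be pumped.

F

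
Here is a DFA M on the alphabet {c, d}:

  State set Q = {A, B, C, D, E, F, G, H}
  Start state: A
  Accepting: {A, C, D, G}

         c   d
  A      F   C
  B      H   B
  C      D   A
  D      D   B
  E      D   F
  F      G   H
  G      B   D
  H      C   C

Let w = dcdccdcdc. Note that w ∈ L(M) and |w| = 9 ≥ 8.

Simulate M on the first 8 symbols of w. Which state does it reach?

H

Run of M on the first 8 characters of w = d c d c c d c d:
  step 0: A  (start)
  step 1: C  (read d: A→C)
  step 2: D  (read c: C→D)
  step 3: B  (read d: D→B)
  step 4: H  (read c: B→H)
  step 5: C  (read c: H→C)
  step 6: A  (read d: C→A)
  step 7: F  (read c: A→F)
  step 8: H  (read d: F→H)

After reading 8 characters, M is in state H.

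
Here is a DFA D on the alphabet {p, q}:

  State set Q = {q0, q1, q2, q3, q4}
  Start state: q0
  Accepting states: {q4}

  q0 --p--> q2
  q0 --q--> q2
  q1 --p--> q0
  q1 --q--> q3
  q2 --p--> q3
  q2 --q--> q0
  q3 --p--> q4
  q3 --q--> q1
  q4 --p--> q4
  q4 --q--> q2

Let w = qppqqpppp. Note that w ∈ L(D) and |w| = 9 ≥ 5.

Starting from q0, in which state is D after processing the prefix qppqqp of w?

q2

Run of D on the first 6 characters of w = q p p q q p:
  step 0: q0  (start)
  step 1: q2  (read q: q0→q2)
  step 2: q3  (read p: q2→q3)
  step 3: q4  (read p: q3→q4)
  step 4: q2  (read q: q4→q2)
  step 5: q0  (read q: q2→q0)
  step 6: q2  (read p: q0→q2)

After reading 6 characters, D is in state q2.
(This kind of state-tracing is the core of the pumping-lemma construction: with 5 states, pigeonhole forces a repeat within the first 5 steps.)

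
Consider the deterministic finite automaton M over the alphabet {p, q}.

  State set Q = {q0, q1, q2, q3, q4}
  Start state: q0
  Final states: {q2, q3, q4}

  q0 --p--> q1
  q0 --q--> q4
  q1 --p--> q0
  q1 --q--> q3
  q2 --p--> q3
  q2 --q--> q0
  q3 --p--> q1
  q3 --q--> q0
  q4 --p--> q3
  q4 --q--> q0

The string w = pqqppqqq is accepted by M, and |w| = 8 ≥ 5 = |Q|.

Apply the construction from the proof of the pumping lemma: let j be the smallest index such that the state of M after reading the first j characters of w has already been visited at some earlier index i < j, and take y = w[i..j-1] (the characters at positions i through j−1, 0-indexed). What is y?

State sequence: q0 -p-> q1 -q-> q3 -q-> q0 -p-> q1 -p-> q0 -q-> q4 -q-> q0 -q-> q4
First repeat at step 3: q0 was already visited.

So i = 0, j = 3, giving x = w[0:0] = ε, y = w[0:3] = pqq, z = w[3:8] = ppqqq.
Check: |xy| = 3 ≤ 5 and |y| = 3 ≥ 1. Reading y takes M from q0 back to q0, so every xyⁱz is accepted.

pqq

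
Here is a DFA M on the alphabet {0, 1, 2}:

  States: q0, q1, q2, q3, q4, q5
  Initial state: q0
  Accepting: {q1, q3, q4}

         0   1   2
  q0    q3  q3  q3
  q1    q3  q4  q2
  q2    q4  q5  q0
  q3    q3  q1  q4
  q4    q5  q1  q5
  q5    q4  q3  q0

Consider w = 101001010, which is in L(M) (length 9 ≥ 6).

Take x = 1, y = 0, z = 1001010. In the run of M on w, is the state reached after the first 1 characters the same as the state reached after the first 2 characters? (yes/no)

yes

State sequence: q0 -1-> q3 -0-> q3

After x (step 1): q3. After xy (step 2): q3.
They match, so y = 0 drives M around a cycle from q3 back to itself; pumping y any number of times keeps M in q3 before reading z, and xyⁱz ∈ L(M) for every i ≥ 0.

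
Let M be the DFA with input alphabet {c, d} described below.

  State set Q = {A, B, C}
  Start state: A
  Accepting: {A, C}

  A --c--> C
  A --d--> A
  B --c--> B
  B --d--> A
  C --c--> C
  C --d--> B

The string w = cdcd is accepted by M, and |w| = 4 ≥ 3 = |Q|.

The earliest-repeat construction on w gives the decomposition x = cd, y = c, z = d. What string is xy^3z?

xy^3z = cd·c·c·c·d = cdcccd.
Reading y = c takes M from B back to B, so after x·y·y·y the machine is still in B, and z then leads to the accepting state A. Hence cdcccd ∈ L(M).

cdcccd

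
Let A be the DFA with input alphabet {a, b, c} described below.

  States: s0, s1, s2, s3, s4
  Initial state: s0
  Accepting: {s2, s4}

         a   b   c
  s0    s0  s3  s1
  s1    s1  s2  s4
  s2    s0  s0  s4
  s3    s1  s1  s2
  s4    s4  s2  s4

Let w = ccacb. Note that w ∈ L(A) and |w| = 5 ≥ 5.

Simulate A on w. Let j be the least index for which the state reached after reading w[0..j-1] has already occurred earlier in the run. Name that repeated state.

Run of A on w = c c a c b:
  step 0: s0  (start)
  step 1: s1  (read c: s0→s1)
  step 2: s4  (read c: s1→s4)
  step 3: s4  (read a: s4→s4)   ← first repeat (s4 seen earlier)
  step 4: s4  (read c: s4→s4)
  step 5: s2  (read b: s4→s2)

The earliest repeat is at step j = 3: A is in s4, which it already visited at step i = 2.
Pumping length from the standard proof: p = 5 (the number of states). The repeated state found above gives |xy| = j ≤ 5 and |y| = j − i ≥ 1.

s4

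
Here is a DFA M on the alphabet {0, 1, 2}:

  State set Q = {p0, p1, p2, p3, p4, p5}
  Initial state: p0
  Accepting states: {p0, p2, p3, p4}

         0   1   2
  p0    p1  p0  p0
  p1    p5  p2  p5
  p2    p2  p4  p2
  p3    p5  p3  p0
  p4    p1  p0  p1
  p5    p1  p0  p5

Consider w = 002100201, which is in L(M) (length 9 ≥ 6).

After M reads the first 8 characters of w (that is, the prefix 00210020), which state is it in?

Run of M on the first 8 characters of w = 0 0 2 1 0 0 2 0:
  step 0: p0  (start)
  step 1: p1  (read 0: p0→p1)
  step 2: p5  (read 0: p1→p5)
  step 3: p5  (read 2: p5→p5)
  step 4: p0  (read 1: p5→p0)
  step 5: p1  (read 0: p0→p1)
  step 6: p5  (read 0: p1→p5)
  step 7: p5  (read 2: p5→p5)
  step 8: p1  (read 0: p5→p1)

After reading 8 characters, M is in state p1.
(This kind of state-tracing is the core of the pumping-lemma construction: with 6 states, pigeonhole forces a repeat within the first 6 steps.)

p1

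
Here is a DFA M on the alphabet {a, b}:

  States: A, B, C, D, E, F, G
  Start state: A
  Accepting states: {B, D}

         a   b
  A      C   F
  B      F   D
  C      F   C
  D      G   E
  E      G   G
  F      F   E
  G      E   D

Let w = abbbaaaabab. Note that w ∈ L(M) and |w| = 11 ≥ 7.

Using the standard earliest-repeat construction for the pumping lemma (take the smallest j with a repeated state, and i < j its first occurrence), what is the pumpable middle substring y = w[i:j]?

b

Run of M on w = a b b b a a a a b a b:
  step 0: A  (start)
  step 1: C  (read a: A→C)
  step 2: C  (read b: C→C)   ← first repeat (C seen earlier)
  step 3: C  (read b: C→C)
  step 4: C  (read b: C→C)
  step 5: F  (read a: C→F)
  step 6: F  (read a: F→F)
  step 7: F  (read a: F→F)
  step 8: F  (read a: F→F)
  step 9: E  (read b: F→E)
  step 10: G  (read a: E→G)
  step 11: D  (read b: G→D)

So i = 1, j = 2, giving x = w[0:1] = a, y = w[1:2] = b, z = w[2:11] = bbaaaabab.
Check: |xy| = 2 ≤ 7 and |y| = 1 ≥ 1. Reading y takes M from C back to C, so every xyⁱz is accepted.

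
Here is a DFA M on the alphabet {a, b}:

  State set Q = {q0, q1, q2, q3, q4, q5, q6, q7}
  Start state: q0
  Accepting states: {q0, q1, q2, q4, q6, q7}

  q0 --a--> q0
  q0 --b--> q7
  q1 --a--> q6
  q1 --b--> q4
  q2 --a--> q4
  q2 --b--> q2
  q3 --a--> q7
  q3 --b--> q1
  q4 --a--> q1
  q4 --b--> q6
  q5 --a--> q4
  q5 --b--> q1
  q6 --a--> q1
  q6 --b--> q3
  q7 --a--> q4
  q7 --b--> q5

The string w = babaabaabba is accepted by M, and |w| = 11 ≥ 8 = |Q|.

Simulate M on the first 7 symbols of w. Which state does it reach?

q7

State sequence: q0 -b-> q7 -a-> q4 -b-> q6 -a-> q1 -a-> q6 -b-> q3 -a-> q7

After reading 7 characters, M is in state q7.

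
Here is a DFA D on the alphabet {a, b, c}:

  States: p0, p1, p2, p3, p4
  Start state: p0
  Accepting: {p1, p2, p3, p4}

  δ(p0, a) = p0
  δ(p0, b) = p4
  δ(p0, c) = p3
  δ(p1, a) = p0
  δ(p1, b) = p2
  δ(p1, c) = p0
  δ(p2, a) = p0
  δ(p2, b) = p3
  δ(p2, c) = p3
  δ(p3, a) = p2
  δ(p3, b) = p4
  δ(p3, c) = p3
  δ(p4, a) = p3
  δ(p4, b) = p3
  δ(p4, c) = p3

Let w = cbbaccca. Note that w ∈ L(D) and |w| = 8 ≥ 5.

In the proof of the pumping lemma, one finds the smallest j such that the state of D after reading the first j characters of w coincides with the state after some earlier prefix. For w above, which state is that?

Run of D on w = c b b a c c c a:
  step 0: p0  (start)
  step 1: p3  (read c: p0→p3)
  step 2: p4  (read b: p3→p4)
  step 3: p3  (read b: p4→p3)   ← first repeat (p3 seen earlier)
  step 4: p2  (read a: p3→p2)
  step 5: p3  (read c: p2→p3)
  step 6: p3  (read c: p3→p3)
  step 7: p3  (read c: p3→p3)
  step 8: p2  (read a: p3→p2)

The earliest repeat is at step j = 3: D is in p3, which it already visited at step i = 1.
Since D has 5 states, any run of length ≥ 5 visits 5+1 states, so by pigeonhole some state repeats within the first 5 steps — that repeat gives the pumpable loop.

p3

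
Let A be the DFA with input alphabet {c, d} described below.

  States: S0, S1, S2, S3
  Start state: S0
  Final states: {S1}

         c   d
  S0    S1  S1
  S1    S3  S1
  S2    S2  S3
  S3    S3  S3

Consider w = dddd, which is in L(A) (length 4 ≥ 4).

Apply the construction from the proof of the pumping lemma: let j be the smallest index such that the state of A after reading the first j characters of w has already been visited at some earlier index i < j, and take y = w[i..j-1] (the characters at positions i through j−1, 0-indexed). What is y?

d

State sequence: S0 -d-> S1 -d-> S1 -d-> S1 -d-> S1
First repeat at step 2: S1 was already visited.

So i = 1, j = 2, giving x = w[0:1] = d, y = w[1:2] = d, z = w[2:4] = dd.
Check: |xy| = 2 ≤ 4 and |y| = 1 ≥ 1. Reading y takes A from S1 back to S1, so every xyⁱz is accepted.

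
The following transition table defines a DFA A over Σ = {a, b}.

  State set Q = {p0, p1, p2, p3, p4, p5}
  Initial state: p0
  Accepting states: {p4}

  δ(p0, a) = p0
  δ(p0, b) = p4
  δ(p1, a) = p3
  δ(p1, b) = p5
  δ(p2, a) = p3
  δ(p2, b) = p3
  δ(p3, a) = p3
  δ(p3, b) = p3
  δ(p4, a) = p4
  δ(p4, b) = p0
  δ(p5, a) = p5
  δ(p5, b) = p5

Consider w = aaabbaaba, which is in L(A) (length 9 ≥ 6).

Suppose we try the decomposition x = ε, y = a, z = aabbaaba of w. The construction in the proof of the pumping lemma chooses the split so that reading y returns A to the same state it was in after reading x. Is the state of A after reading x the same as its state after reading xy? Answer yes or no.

State sequence: p0 -a-> p0

After x (step 0): p0. After xy (step 1): p0.
They match, so y = a drives A around a cycle from p0 back to itself; pumping y any number of times keeps A in p0 before reading z, and xyⁱz ∈ L(A) for every i ≥ 0.

yes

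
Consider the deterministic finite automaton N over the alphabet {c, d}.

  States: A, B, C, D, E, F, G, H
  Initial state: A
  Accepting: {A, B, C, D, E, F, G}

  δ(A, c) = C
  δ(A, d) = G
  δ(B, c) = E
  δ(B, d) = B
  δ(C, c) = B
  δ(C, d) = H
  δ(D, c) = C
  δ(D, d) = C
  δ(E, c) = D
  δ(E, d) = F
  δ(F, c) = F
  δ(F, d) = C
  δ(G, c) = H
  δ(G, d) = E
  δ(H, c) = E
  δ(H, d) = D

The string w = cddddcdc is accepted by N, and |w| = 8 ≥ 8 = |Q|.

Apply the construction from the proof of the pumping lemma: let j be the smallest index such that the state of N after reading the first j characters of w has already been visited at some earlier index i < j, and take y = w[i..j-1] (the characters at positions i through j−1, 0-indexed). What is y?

ddd

State sequence: A -c-> C -d-> H -d-> D -d-> C -d-> H -c-> E -d-> F -c-> F
First repeat at step 4: C was already visited.

So i = 1, j = 4, giving x = w[0:1] = c, y = w[1:4] = ddd, z = w[4:8] = dcdc.
Check: |xy| = 4 ≤ 8 and |y| = 3 ≥ 1. Reading y takes N from C back to C, so every xyⁱz is accepted.
With |Q| = 8, pigeonhole forces a state repeat no later than step 8; the substring read between the first and second visits to that state can be pumped.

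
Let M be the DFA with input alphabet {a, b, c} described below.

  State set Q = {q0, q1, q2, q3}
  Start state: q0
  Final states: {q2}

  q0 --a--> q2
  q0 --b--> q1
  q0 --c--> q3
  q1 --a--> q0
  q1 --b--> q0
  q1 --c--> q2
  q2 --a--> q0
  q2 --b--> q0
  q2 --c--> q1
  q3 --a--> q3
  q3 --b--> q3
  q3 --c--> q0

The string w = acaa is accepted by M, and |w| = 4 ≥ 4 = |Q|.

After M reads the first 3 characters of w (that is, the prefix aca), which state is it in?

q0

State sequence: q0 -a-> q2 -c-> q1 -a-> q0

After reading 3 characters, M is in state q0.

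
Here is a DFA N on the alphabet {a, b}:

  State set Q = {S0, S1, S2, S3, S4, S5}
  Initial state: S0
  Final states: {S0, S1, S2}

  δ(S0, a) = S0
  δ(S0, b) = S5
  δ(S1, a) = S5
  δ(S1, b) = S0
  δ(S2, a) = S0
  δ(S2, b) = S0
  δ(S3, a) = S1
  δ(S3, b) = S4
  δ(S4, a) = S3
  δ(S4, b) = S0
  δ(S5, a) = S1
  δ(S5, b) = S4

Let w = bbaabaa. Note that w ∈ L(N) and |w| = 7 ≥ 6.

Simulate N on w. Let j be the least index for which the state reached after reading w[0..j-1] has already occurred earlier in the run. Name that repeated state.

S0

State sequence: S0 -b-> S5 -b-> S4 -a-> S3 -a-> S1 -b-> S0 -a-> S0 -a-> S0
First repeat at step 5: S0 was already visited.

The earliest repeat is at step j = 5: N is in S0, which it already visited at step i = 0.
Pumping length from the standard proof: p = 6 (the number of states). The repeated state found above gives |xy| = j ≤ 6 and |y| = j − i ≥ 1.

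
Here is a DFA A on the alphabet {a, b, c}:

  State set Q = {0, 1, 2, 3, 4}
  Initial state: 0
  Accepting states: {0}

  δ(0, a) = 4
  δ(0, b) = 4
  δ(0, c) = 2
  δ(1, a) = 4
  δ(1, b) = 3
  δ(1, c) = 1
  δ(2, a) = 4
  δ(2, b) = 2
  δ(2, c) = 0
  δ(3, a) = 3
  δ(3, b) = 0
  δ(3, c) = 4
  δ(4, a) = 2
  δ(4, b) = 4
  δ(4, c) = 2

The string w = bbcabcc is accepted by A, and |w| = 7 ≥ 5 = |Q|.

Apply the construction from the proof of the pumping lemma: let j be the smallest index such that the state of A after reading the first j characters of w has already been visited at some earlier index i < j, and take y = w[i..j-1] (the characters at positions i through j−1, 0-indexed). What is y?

b

Run of A on w = b b c a b c c:
  step 0: 0  (start)
  step 1: 4  (read b: 0→4)
  step 2: 4  (read b: 4→4)   ← first repeat (4 seen earlier)
  step 3: 2  (read c: 4→2)
  step 4: 4  (read a: 2→4)
  step 5: 4  (read b: 4→4)
  step 6: 2  (read c: 4→2)
  step 7: 0  (read c: 2→0)

So i = 1, j = 2, giving x = w[0:1] = b, y = w[1:2] = b, z = w[2:7] = cabcc.
Check: |xy| = 2 ≤ 5 and |y| = 1 ≥ 1. Reading y takes A from 4 back to 4, so every xyⁱz is accepted.
Pumping length from the standard proof: p = 5 (the number of states). The repeated state found above gives |xy| = j ≤ 5 and |y| = j − i ≥ 1.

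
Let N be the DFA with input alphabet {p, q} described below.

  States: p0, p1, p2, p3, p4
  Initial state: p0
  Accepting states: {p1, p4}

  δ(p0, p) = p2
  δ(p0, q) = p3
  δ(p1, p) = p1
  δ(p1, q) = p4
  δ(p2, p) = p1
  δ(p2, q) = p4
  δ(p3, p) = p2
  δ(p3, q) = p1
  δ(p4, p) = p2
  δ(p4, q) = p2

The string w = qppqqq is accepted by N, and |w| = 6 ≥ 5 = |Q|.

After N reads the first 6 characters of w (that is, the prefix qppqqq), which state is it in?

Run of N on the first 6 characters of w = q p p q q q:
  step 0: p0  (start)
  step 1: p3  (read q: p0→p3)
  step 2: p2  (read p: p3→p2)
  step 3: p1  (read p: p2→p1)
  step 4: p4  (read q: p1→p4)
  step 5: p2  (read q: p4→p2)
  step 6: p4  (read q: p2→p4)

After reading 6 characters, N is in state p4.

p4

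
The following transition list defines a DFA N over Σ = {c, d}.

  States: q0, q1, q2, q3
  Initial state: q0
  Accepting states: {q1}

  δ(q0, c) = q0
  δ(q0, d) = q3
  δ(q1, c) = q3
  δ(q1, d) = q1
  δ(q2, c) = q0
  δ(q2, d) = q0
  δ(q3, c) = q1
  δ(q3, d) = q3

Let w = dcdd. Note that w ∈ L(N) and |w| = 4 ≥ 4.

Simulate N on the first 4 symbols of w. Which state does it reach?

q1

State sequence: q0 -d-> q3 -c-> q1 -d-> q1 -d-> q1

After reading 4 characters, N is in state q1.
(This kind of state-tracing is the core of the pumping-lemma construction: with 4 states, pigeonhole forces a repeat within the first 4 steps.)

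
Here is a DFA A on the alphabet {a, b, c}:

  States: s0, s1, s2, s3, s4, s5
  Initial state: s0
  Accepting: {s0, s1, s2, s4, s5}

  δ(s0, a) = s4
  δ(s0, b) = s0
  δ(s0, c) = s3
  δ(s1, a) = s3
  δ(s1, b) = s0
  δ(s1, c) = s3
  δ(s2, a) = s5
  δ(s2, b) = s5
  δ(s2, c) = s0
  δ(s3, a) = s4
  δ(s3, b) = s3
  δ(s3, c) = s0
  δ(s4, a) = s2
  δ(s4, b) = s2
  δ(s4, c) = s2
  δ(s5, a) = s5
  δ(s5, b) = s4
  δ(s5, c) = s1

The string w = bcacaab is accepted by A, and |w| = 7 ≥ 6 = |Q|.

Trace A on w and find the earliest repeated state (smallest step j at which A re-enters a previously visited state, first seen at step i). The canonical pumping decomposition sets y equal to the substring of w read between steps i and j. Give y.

b

Run of A on w = b c a c a a b:
  step 0: s0  (start)
  step 1: s0  (read b: s0→s0)   ← first repeat (s0 seen earlier)
  step 2: s3  (read c: s0→s3)
  step 3: s4  (read a: s3→s4)
  step 4: s2  (read c: s4→s2)
  step 5: s5  (read a: s2→s5)
  step 6: s5  (read a: s5→s5)
  step 7: s4  (read b: s5→s4)

So i = 0, j = 1, giving x = w[0:0] = ε, y = w[0:1] = b, z = w[1:7] = cacaab.
Check: |xy| = 1 ≤ 6 and |y| = 1 ≥ 1. Reading y takes A from s0 back to s0, so every xyⁱz is accepted.
Since A has 6 states, any run of length ≥ 6 visits 6+1 states, so by pigeonhole some state repeats within the first 6 steps — that repeat gives the pumpable loop.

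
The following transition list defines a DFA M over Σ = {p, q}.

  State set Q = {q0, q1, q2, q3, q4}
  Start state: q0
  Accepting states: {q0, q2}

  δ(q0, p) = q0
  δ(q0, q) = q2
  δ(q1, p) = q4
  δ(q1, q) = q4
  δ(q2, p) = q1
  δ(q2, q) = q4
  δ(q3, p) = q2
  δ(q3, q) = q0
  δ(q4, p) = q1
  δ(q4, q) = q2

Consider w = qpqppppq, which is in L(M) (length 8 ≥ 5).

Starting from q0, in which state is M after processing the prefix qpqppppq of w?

State sequence: q0 -q-> q2 -p-> q1 -q-> q4 -p-> q1 -p-> q4 -p-> q1 -p-> q4 -q-> q2

After reading 8 characters, M is in state q2.
(This kind of state-tracing is the core of the pumping-lemma construction: with 5 states, pigeonhole forces a repeat within the first 5 steps.)

q2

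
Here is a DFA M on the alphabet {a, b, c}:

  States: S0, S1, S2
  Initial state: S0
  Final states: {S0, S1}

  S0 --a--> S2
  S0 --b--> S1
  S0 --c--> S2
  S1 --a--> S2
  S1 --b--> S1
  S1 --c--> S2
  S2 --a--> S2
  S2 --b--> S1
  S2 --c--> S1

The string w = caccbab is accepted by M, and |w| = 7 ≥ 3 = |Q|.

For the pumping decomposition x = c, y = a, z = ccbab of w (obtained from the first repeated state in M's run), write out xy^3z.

caaaccbab

xy^3z = c·a·a·a·ccbab = caaaccbab.
Reading y = a takes M from S2 back to S2, so after x·y·y·y the machine is still in S2, and z then leads to the accepting state S1. Hence caaaccbab ∈ L(M).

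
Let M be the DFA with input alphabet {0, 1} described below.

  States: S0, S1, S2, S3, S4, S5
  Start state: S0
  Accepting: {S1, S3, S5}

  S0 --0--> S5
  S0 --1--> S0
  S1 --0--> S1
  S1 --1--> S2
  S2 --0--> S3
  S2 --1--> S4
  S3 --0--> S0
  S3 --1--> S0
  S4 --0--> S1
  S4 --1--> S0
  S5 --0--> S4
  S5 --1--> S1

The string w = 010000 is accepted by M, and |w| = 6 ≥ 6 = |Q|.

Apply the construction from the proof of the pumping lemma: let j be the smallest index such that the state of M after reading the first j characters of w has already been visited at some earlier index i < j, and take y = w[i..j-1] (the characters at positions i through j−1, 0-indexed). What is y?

0

State sequence: S0 -0-> S5 -1-> S1 -0-> S1 -0-> S1 -0-> S1 -0-> S1
First repeat at step 3: S1 was already visited.

So i = 2, j = 3, giving x = w[0:2] = 01, y = w[2:3] = 0, z = w[3:6] = 000.
Check: |xy| = 3 ≤ 6 and |y| = 1 ≥ 1. Reading y takes M from S1 back to S1, so every xyⁱz is accepted.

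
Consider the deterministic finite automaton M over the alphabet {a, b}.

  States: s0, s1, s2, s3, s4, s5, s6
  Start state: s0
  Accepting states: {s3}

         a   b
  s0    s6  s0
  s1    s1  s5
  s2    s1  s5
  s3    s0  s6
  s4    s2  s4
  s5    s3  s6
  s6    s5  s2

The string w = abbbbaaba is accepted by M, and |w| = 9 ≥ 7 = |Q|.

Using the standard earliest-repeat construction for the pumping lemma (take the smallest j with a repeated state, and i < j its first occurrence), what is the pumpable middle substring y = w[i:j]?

bbb

State sequence: s0 -a-> s6 -b-> s2 -b-> s5 -b-> s6 -b-> s2 -a-> s1 -a-> s1 -b-> s5 -a-> s3
First repeat at step 4: s6 was already visited.

So i = 1, j = 4, giving x = w[0:1] = a, y = w[1:4] = bbb, z = w[4:9] = baaba.
Check: |xy| = 4 ≤ 7 and |y| = 3 ≥ 1. Reading y takes M from s6 back to s6, so every xyⁱz is accepted.
With |Q| = 7, pigeonhole forces a state repeat no later than step 7; the substring read between the first and second visits to that state can be pumped.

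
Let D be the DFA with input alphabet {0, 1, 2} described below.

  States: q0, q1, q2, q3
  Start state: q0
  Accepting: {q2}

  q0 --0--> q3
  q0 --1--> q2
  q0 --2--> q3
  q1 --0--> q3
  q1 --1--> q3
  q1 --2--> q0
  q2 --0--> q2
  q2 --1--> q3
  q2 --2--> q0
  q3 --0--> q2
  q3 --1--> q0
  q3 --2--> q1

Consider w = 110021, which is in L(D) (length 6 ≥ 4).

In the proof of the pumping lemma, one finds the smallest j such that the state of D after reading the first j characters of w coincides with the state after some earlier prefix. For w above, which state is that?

q2

State sequence: q0 -1-> q2 -1-> q3 -0-> q2 -0-> q2 -2-> q0 -1-> q2
First repeat at step 3: q2 was already visited.

The earliest repeat is at step j = 3: D is in q2, which it already visited at step i = 1.
The DFA has 4 states, so the proof of the pumping lemma guarantees a repeated state among the first 4+1 visited; the segment between the two visits is the pumpable y.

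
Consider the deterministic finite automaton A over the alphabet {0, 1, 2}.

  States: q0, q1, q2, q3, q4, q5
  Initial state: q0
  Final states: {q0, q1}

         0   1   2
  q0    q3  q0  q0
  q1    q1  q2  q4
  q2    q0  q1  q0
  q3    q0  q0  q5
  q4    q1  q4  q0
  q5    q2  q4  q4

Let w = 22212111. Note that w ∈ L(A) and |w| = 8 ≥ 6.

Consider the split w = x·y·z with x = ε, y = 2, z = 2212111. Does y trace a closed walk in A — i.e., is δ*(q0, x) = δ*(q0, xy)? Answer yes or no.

yes

State sequence: q0 -2-> q0

After x (step 0): q0. After xy (step 1): q0.
They match, so y = 2 drives A around a cycle from q0 back to itself; pumping y any number of times keeps A in q0 before reading z, and xyⁱz ∈ L(A) for every i ≥ 0.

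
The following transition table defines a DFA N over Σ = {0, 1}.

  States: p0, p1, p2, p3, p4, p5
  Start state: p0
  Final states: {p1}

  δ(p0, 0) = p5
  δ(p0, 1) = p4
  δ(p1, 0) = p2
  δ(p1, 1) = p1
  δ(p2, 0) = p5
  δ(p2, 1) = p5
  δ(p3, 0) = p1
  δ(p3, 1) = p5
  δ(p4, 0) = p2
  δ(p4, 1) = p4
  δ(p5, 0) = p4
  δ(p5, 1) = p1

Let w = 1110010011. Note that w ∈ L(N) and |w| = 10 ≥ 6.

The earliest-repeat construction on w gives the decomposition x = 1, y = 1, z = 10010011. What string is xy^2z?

xy^2z = 1·1·1·10010011 = 11110010011.
Reading y = 1 takes N from p4 back to p4, so after x·y·y the machine is still in p4, and z then leads to the accepting state p1. Hence 11110010011 ∈ L(N).

11110010011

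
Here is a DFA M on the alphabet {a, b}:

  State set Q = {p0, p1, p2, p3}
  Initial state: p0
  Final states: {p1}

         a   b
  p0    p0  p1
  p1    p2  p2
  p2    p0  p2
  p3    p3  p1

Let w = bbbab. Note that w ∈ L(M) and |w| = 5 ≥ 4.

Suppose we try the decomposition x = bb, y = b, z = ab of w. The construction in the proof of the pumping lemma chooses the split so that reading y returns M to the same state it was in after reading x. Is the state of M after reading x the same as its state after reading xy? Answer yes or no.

yes

State sequence: p0 -b-> p1 -b-> p2 -b-> p2

After x (step 2): p2. After xy (step 3): p2.
They match, so y = b drives M around a cycle from p2 back to itself; pumping y any number of times keeps M in p2 before reading z, and xyⁱz ∈ L(M) for every i ≥ 0.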